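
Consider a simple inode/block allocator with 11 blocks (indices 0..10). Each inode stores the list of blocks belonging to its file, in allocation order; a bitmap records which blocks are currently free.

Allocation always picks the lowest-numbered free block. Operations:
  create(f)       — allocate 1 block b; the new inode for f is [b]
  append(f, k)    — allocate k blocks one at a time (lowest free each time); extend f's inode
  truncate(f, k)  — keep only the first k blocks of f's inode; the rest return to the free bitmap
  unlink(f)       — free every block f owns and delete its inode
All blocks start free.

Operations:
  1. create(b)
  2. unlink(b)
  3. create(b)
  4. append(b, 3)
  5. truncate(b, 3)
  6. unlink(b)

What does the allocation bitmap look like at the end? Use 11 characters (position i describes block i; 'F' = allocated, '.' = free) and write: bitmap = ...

  1. create(b)  ⇒  F..........  {b→[0]}
  2. unlink(b)  ⇒  ...........  {}
  3. create(b)  ⇒  F..........  {b→[0]}
  4. append(b, 3)  ⇒  FFFF.......  {b→[0, 1, 2, 3]}
  5. truncate(b, 3)  ⇒  FFF........  {b→[0, 1, 2]}
  6. unlink(b)  ⇒  ...........  {}

bitmap = ...........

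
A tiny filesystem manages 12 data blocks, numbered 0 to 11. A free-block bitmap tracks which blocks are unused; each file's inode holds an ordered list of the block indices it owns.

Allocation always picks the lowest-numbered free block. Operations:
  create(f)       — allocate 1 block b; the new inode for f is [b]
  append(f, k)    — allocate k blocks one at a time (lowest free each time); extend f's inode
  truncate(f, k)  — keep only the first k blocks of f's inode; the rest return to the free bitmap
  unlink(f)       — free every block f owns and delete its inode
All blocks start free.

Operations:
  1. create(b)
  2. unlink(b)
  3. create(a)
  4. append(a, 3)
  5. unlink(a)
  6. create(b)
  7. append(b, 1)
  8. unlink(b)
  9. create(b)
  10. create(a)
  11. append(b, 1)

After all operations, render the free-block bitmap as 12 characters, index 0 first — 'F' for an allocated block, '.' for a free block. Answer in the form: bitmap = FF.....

[1] create(b) — b=0 (map F...........)
[2] unlink(b) —  (map ............)
[3] create(a) — a=0 (map F...........)
[4] append(a, 3) — a=0,1,2,3 (map FFFF........)
[5] unlink(a) —  (map ............)
[6] create(b) — b=0 (map F...........)
[7] append(b, 1) — b=0,1 (map FF..........)
[8] unlink(b) —  (map ............)
[9] create(b) — b=0 (map F...........)
[10] create(a) — a=1 b=0 (map FF..........)
[11] append(b, 1) — a=1 b=0,2 (map FFF.........)

bitmap = FFF.........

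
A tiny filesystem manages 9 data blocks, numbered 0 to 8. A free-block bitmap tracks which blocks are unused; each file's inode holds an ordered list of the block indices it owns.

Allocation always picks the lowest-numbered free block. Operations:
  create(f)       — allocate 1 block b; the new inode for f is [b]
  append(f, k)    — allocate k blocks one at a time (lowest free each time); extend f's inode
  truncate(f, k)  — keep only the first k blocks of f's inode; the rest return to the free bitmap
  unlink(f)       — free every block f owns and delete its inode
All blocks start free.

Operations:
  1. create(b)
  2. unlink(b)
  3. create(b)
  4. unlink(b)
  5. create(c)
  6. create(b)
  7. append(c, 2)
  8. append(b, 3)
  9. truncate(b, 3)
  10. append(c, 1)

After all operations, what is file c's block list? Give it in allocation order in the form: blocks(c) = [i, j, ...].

blocks(c) = [0, 2, 3, 6]

[1] create(b) — b=0 (map F........)
[2] unlink(b) —  (map .........)
[3] create(b) — b=0 (map F........)
[4] unlink(b) —  (map .........)
[5] create(c) — c=0 (map F........)
[6] create(b) — b=1 c=0 (map FF.......)
[7] append(c, 2) — b=1 c=0,2,3 (map FFFF.....)
[8] append(b, 3) — b=1,4,5,6 c=0,2,3 (map FFFFFFF..)
[9] truncate(b, 3) — b=1,4,5 c=0,2,3 (map FFFFFF...)
[10] append(c, 1) — b=1,4,5 c=0,2,3,6 (map FFFFFFF..)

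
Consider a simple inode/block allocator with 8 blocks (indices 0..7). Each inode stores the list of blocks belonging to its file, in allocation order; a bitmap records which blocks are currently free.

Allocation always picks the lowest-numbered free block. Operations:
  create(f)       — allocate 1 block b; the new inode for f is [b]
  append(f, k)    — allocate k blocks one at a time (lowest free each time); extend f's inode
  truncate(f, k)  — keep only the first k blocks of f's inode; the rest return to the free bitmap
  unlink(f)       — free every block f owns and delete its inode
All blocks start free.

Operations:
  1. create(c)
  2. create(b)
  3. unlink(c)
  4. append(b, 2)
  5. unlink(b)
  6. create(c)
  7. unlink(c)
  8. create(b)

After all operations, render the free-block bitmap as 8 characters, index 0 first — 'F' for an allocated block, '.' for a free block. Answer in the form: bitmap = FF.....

  1. create(c)  ⇒  F.......  {c→[0]}
  2. create(b)  ⇒  FF......  {b→[1]; c→[0]}
  3. unlink(c)  ⇒  .F......  {b→[1]}
  4. append(b, 2)  ⇒  FFF.....  {b→[1, 0, 2]}
  5. unlink(b)  ⇒  ........  {}
  6. create(c)  ⇒  F.......  {c→[0]}
  7. unlink(c)  ⇒  ........  {}
  8. create(b)  ⇒  F.......  {b→[0]}

bitmap = F.......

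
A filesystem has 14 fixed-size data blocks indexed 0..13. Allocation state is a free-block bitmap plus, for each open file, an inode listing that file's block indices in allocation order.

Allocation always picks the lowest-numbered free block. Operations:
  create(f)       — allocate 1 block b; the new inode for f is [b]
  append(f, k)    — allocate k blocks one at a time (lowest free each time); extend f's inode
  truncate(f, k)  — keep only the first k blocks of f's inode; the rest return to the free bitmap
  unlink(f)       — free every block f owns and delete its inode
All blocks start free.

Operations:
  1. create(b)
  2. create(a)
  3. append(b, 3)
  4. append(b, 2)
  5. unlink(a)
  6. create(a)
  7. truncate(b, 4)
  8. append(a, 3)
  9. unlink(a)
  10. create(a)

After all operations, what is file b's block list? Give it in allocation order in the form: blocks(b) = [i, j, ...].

after create(b) → b:[0]  free=[F.............]
after create(a) → a:[1], b:[0]  free=[FF............]
after append(b, 3) → a:[1], b:[0, 2, 3, 4]  free=[FFFFF.........]
after append(b, 2) → a:[1], b:[0, 2, 3, 4, 5, 6]  free=[FFFFFFF.......]
after unlink(a) → b:[0, 2, 3, 4, 5, 6]  free=[F.FFFFF.......]
after create(a) → a:[1], b:[0, 2, 3, 4, 5, 6]  free=[FFFFFFF.......]
after truncate(b, 4) → a:[1], b:[0, 2, 3, 4]  free=[FFFFF.........]
after append(a, 3) → a:[1, 5, 6, 7], b:[0, 2, 3, 4]  free=[FFFFFFFF......]
after unlink(a) → b:[0, 2, 3, 4]  free=[F.FFF.........]
after create(a) → a:[1], b:[0, 2, 3, 4]  free=[FFFFF.........]

blocks(b) = [0, 2, 3, 4]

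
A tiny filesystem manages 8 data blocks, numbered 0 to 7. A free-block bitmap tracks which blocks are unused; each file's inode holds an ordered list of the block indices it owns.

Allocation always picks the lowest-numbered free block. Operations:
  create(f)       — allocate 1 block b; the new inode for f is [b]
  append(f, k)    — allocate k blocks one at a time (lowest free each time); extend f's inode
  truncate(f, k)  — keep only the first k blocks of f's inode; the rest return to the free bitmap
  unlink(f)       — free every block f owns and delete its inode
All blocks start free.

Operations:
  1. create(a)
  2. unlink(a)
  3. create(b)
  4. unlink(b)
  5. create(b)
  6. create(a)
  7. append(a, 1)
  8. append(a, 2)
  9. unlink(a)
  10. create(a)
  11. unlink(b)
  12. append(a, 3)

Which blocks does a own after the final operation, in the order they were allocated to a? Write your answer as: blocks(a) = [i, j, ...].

blocks(a) = [1, 0, 2, 3]

  1. create(a)  ⇒  F.......  {a→[0]}
  2. unlink(a)  ⇒  ........  {}
  3. create(b)  ⇒  F.......  {b→[0]}
  4. unlink(b)  ⇒  ........  {}
  5. create(b)  ⇒  F.......  {b→[0]}
  6. create(a)  ⇒  FF......  {a→[1]; b→[0]}
  7. append(a, 1)  ⇒  FFF.....  {a→[1, 2]; b→[0]}
  8. append(a, 2)  ⇒  FFFFF...  {a→[1, 2, 3, 4]; b→[0]}
  9. unlink(a)  ⇒  F.......  {b→[0]}
  10. create(a)  ⇒  FF......  {a→[1]; b→[0]}
  11. unlink(b)  ⇒  .F......  {a→[1]}
  12. append(a, 3)  ⇒  FFFF....  {a→[1, 0, 2, 3]}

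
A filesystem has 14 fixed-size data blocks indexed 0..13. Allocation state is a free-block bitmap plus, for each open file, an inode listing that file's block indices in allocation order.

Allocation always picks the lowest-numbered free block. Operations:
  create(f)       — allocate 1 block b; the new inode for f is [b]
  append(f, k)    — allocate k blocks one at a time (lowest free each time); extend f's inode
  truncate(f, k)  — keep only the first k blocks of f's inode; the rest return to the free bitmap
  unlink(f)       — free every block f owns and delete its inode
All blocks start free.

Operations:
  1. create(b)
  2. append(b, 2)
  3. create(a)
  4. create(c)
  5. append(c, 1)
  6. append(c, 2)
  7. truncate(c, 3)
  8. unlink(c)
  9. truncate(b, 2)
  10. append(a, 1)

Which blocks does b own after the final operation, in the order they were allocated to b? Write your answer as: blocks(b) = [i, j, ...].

[1] create(b) — b=0 (map F.............)
[2] append(b, 2) — b=0,1,2 (map FFF...........)
[3] create(a) — a=3 b=0,1,2 (map FFFF..........)
[4] create(c) — a=3 b=0,1,2 c=4 (map FFFFF.........)
[5] append(c, 1) — a=3 b=0,1,2 c=4,5 (map FFFFFF........)
[6] append(c, 2) — a=3 b=0,1,2 c=4,5,6,7 (map FFFFFFFF......)
[7] truncate(c, 3) — a=3 b=0,1,2 c=4,5,6 (map FFFFFFF.......)
[8] unlink(c) — a=3 b=0,1,2 (map FFFF..........)
[9] truncate(b, 2) — a=3 b=0,1 (map FF.F..........)
[10] append(a, 1) — a=3,2 b=0,1 (map FFFF..........)

blocks(b) = [0, 1]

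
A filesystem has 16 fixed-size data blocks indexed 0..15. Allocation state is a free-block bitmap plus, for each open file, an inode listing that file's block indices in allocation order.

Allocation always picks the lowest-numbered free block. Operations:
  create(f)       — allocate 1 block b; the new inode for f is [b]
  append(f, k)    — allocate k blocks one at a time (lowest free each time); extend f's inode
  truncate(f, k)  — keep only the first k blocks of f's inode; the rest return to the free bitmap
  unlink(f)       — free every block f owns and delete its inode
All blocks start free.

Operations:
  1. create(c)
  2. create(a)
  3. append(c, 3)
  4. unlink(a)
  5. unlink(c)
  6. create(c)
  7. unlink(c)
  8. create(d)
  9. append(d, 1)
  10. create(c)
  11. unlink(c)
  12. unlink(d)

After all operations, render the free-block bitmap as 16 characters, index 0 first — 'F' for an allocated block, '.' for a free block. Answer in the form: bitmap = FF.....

bitmap = ................

  1. create(c)  ⇒  F...............  {c→[0]}
  2. create(a)  ⇒  FF..............  {a→[1]; c→[0]}
  3. append(c, 3)  ⇒  FFFFF...........  {a→[1]; c→[0, 2, 3, 4]}
  4. unlink(a)  ⇒  F.FFF...........  {c→[0, 2, 3, 4]}
  5. unlink(c)  ⇒  ................  {}
  6. create(c)  ⇒  F...............  {c→[0]}
  7. unlink(c)  ⇒  ................  {}
  8. create(d)  ⇒  F...............  {d→[0]}
  9. append(d, 1)  ⇒  FF..............  {d→[0, 1]}
  10. create(c)  ⇒  FFF.............  {c→[2]; d→[0, 1]}
  11. unlink(c)  ⇒  FF..............  {d→[0, 1]}
  12. unlink(d)  ⇒  ................  {}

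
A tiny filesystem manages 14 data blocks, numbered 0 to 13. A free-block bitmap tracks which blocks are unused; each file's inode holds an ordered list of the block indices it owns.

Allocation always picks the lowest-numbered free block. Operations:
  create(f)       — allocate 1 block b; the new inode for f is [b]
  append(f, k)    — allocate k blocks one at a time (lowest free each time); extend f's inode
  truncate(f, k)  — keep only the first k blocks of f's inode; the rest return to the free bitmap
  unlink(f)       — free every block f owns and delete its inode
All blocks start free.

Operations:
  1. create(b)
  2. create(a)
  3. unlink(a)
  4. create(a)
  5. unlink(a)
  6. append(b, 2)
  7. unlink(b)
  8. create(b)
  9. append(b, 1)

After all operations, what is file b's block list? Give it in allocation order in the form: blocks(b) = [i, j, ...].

blocks(b) = [0, 1]

[1] create(b) — b=0 (map F.............)
[2] create(a) — a=1 b=0 (map FF............)
[3] unlink(a) — b=0 (map F.............)
[4] create(a) — a=1 b=0 (map FF............)
[5] unlink(a) — b=0 (map F.............)
[6] append(b, 2) — b=0,1,2 (map FFF...........)
[7] unlink(b) —  (map ..............)
[8] create(b) — b=0 (map F.............)
[9] append(b, 1) — b=0,1 (map FF............)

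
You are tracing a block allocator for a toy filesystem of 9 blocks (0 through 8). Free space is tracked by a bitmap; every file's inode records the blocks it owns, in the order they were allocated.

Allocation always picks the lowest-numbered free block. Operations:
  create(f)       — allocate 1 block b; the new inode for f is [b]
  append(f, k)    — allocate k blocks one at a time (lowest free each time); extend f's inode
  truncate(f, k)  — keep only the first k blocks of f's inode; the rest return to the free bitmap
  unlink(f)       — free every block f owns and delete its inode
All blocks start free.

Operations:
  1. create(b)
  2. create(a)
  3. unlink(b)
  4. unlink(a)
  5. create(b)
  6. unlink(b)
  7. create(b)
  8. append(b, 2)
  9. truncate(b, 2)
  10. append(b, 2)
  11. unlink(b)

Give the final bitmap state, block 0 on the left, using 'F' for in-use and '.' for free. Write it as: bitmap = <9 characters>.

  1. create(b)  ⇒  F........  {b→[0]}
  2. create(a)  ⇒  FF.......  {a→[1]; b→[0]}
  3. unlink(b)  ⇒  .F.......  {a→[1]}
  4. unlink(a)  ⇒  .........  {}
  5. create(b)  ⇒  F........  {b→[0]}
  6. unlink(b)  ⇒  .........  {}
  7. create(b)  ⇒  F........  {b→[0]}
  8. append(b, 2)  ⇒  FFF......  {b→[0, 1, 2]}
  9. truncate(b, 2)  ⇒  FF.......  {b→[0, 1]}
  10. append(b, 2)  ⇒  FFFF.....  {b→[0, 1, 2, 3]}
  11. unlink(b)  ⇒  .........  {}

bitmap = .........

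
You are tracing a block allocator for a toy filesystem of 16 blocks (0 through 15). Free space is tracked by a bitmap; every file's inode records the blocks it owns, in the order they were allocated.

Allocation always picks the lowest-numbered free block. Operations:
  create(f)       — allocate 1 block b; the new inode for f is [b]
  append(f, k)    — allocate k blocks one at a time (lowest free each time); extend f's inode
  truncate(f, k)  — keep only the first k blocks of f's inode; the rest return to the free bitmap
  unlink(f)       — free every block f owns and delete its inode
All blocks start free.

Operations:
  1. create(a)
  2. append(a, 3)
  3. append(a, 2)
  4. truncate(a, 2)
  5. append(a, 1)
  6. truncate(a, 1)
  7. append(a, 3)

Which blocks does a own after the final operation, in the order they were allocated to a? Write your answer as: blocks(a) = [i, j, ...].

create(a): bitmap=F............... | a=[0]
append(a, 3): bitmap=FFFF............ | a=[0, 1, 2, 3]
append(a, 2): bitmap=FFFFFF.......... | a=[0, 1, 2, 3, 4, 5]
truncate(a, 2): bitmap=FF.............. | a=[0, 1]
append(a, 1): bitmap=FFF............. | a=[0, 1, 2]
truncate(a, 1): bitmap=F............... | a=[0]
append(a, 3): bitmap=FFFF............ | a=[0, 1, 2, 3]

blocks(a) = [0, 1, 2, 3]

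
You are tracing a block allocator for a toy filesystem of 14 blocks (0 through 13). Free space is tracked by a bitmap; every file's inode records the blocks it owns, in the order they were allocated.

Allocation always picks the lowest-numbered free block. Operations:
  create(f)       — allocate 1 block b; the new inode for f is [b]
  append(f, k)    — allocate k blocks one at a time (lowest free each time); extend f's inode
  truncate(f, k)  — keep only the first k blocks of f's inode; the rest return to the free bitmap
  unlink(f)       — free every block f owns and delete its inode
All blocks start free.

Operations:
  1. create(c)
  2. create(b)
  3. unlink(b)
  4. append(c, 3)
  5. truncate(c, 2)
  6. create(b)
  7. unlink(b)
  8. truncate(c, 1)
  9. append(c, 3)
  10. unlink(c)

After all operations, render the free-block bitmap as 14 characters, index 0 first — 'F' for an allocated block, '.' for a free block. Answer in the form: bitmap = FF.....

bitmap = ..............

create(c): bitmap=F............. | c=[0]
create(b): bitmap=FF............ | b=[1] c=[0]
unlink(b): bitmap=F............. | c=[0]
append(c, 3): bitmap=FFFF.......... | c=[0, 1, 2, 3]
truncate(c, 2): bitmap=FF............ | c=[0, 1]
create(b): bitmap=FFF........... | b=[2] c=[0, 1]
unlink(b): bitmap=FF............ | c=[0, 1]
truncate(c, 1): bitmap=F............. | c=[0]
append(c, 3): bitmap=FFFF.......... | c=[0, 1, 2, 3]
unlink(c): bitmap=.............. | 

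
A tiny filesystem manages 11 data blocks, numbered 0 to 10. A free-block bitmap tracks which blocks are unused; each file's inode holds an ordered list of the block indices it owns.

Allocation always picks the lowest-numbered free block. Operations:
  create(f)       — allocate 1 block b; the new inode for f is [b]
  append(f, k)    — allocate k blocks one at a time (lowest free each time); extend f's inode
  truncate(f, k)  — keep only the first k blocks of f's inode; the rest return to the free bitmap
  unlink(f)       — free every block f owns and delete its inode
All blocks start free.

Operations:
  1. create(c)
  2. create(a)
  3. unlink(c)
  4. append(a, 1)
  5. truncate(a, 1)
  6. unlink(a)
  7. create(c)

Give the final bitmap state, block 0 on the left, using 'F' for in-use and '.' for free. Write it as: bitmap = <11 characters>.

bitmap = F..........

create(c): bitmap=F.......... | c=[0]
create(a): bitmap=FF......... | a=[1] c=[0]
unlink(c): bitmap=.F......... | a=[1]
append(a, 1): bitmap=FF......... | a=[1, 0]
truncate(a, 1): bitmap=.F......... | a=[1]
unlink(a): bitmap=........... | 
create(c): bitmap=F.......... | c=[0]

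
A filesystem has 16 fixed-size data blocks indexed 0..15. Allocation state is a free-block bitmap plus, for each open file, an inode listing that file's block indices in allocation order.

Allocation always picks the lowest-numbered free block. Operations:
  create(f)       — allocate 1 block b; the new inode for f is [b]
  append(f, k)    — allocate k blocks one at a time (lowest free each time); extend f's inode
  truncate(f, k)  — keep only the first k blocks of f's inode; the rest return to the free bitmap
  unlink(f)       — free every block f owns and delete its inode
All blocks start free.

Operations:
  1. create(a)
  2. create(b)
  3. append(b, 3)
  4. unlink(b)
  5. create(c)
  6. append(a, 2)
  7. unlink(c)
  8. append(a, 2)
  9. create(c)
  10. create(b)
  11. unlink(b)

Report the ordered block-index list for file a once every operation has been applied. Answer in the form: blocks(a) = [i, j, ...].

blocks(a) = [0, 2, 3, 1, 4]

create(a): bitmap=F............... | a=[0]
create(b): bitmap=FF.............. | a=[0] b=[1]
append(b, 3): bitmap=FFFFF........... | a=[0] b=[1, 2, 3, 4]
unlink(b): bitmap=F............... | a=[0]
create(c): bitmap=FF.............. | a=[0] c=[1]
append(a, 2): bitmap=FFFF............ | a=[0, 2, 3] c=[1]
unlink(c): bitmap=F.FF............ | a=[0, 2, 3]
append(a, 2): bitmap=FFFFF........... | a=[0, 2, 3, 1, 4]
create(c): bitmap=FFFFFF.......... | a=[0, 2, 3, 1, 4] c=[5]
create(b): bitmap=FFFFFFF......... | a=[0, 2, 3, 1, 4] b=[6] c=[5]
unlink(b): bitmap=FFFFFF.......... | a=[0, 2, 3, 1, 4] c=[5]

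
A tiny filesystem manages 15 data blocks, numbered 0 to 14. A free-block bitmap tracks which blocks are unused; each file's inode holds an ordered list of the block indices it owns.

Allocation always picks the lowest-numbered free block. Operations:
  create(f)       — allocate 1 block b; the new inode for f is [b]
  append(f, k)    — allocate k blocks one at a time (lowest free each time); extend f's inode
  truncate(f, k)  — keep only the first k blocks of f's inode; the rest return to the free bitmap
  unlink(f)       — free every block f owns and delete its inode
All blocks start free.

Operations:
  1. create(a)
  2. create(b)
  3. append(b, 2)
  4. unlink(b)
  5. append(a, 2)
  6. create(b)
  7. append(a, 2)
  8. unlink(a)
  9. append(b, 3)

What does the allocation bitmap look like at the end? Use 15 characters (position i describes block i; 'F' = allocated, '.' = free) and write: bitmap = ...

after create(a) → a:[0]  free=[F..............]
after create(b) → a:[0], b:[1]  free=[FF.............]
after append(b, 2) → a:[0], b:[1, 2, 3]  free=[FFFF...........]
after unlink(b) → a:[0]  free=[F..............]
after append(a, 2) → a:[0, 1, 2]  free=[FFF............]
after create(b) → a:[0, 1, 2], b:[3]  free=[FFFF...........]
after append(a, 2) → a:[0, 1, 2, 4, 5], b:[3]  free=[FFFFFF.........]
after unlink(a) → b:[3]  free=[...F...........]
after append(b, 3) → b:[3, 0, 1, 2]  free=[FFFF...........]

bitmap = FFFF...........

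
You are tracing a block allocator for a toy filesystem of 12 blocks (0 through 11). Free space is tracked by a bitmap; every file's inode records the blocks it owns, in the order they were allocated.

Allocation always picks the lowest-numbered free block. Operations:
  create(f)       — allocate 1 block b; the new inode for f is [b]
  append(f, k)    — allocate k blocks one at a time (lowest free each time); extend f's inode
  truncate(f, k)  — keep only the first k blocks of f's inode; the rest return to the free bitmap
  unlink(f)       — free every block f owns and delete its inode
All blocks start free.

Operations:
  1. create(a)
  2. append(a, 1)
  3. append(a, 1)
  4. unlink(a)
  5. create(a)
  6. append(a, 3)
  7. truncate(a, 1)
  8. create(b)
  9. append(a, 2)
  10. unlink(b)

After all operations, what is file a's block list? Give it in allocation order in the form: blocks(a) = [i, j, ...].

blocks(a) = [0, 2, 3]

  1. create(a)  ⇒  F...........  {a→[0]}
  2. append(a, 1)  ⇒  FF..........  {a→[0, 1]}
  3. append(a, 1)  ⇒  FFF.........  {a→[0, 1, 2]}
  4. unlink(a)  ⇒  ............  {}
  5. create(a)  ⇒  F...........  {a→[0]}
  6. append(a, 3)  ⇒  FFFF........  {a→[0, 1, 2, 3]}
  7. truncate(a, 1)  ⇒  F...........  {a→[0]}
  8. create(b)  ⇒  FF..........  {a→[0]; b→[1]}
  9. append(a, 2)  ⇒  FFFF........  {a→[0, 2, 3]; b→[1]}
  10. unlink(b)  ⇒  F.FF........  {a→[0, 2, 3]}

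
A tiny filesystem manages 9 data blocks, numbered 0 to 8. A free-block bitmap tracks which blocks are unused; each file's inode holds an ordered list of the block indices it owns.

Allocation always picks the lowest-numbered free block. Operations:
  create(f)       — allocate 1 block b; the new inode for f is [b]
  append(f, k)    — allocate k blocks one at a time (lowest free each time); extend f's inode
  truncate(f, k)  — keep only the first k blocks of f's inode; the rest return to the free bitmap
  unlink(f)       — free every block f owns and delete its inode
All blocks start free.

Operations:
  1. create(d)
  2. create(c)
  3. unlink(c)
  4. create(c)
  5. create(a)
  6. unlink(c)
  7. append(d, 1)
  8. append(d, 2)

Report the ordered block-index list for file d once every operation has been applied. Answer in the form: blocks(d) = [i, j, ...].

blocks(d) = [0, 1, 3, 4]

[1] create(d) — d=0 (map F........)
[2] create(c) — c=1 d=0 (map FF.......)
[3] unlink(c) — d=0 (map F........)
[4] create(c) — c=1 d=0 (map FF.......)
[5] create(a) — a=2 c=1 d=0 (map FFF......)
[6] unlink(c) — a=2 d=0 (map F.F......)
[7] append(d, 1) — a=2 d=0,1 (map FFF......)
[8] append(d, 2) — a=2 d=0,1,3,4 (map FFFFF....)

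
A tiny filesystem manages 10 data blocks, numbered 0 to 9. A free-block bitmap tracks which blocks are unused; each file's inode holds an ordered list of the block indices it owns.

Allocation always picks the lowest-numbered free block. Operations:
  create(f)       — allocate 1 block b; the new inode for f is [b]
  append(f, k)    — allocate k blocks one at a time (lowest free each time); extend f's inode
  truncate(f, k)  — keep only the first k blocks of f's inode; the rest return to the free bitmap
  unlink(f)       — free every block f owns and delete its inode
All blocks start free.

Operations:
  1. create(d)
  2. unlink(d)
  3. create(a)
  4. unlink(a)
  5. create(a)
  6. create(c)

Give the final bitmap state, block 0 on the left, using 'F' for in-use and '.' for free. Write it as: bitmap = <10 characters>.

  1. create(d)  ⇒  F.........  {d→[0]}
  2. unlink(d)  ⇒  ..........  {}
  3. create(a)  ⇒  F.........  {a→[0]}
  4. unlink(a)  ⇒  ..........  {}
  5. create(a)  ⇒  F.........  {a→[0]}
  6. create(c)  ⇒  FF........  {a→[0]; c→[1]}

bitmap = FF........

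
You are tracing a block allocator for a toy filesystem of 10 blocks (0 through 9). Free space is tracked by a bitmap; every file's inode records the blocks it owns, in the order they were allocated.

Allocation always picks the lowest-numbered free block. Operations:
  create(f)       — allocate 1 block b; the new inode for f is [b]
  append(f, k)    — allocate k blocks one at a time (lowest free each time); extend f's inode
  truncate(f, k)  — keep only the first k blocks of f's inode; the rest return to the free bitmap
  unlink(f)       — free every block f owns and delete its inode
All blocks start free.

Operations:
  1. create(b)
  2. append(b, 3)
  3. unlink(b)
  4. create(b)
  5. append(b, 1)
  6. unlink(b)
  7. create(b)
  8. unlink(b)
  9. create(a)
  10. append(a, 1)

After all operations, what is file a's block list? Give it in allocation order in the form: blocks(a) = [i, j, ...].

blocks(a) = [0, 1]

  1. create(b)  ⇒  F.........  {b→[0]}
  2. append(b, 3)  ⇒  FFFF......  {b→[0, 1, 2, 3]}
  3. unlink(b)  ⇒  ..........  {}
  4. create(b)  ⇒  F.........  {b→[0]}
  5. append(b, 1)  ⇒  FF........  {b→[0, 1]}
  6. unlink(b)  ⇒  ..........  {}
  7. create(b)  ⇒  F.........  {b→[0]}
  8. unlink(b)  ⇒  ..........  {}
  9. create(a)  ⇒  F.........  {a→[0]}
  10. append(a, 1)  ⇒  FF........  {a→[0, 1]}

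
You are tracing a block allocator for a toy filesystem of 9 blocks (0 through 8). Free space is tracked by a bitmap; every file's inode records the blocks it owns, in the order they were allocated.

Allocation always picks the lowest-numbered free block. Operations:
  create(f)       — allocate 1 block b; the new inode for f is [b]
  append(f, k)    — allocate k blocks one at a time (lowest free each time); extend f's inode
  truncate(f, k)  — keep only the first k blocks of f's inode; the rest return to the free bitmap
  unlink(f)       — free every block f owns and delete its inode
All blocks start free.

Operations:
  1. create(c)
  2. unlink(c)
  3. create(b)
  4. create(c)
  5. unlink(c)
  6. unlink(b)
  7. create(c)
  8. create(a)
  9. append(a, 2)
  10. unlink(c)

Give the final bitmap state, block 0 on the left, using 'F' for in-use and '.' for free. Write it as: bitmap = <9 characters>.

bitmap = .FFF.....

  1. create(c)  ⇒  F........  {c→[0]}
  2. unlink(c)  ⇒  .........  {}
  3. create(b)  ⇒  F........  {b→[0]}
  4. create(c)  ⇒  FF.......  {b→[0]; c→[1]}
  5. unlink(c)  ⇒  F........  {b→[0]}
  6. unlink(b)  ⇒  .........  {}
  7. create(c)  ⇒  F........  {c→[0]}
  8. create(a)  ⇒  FF.......  {a→[1]; c→[0]}
  9. append(a, 2)  ⇒  FFFF.....  {a→[1, 2, 3]; c→[0]}
  10. unlink(c)  ⇒  .FFF.....  {a→[1, 2, 3]}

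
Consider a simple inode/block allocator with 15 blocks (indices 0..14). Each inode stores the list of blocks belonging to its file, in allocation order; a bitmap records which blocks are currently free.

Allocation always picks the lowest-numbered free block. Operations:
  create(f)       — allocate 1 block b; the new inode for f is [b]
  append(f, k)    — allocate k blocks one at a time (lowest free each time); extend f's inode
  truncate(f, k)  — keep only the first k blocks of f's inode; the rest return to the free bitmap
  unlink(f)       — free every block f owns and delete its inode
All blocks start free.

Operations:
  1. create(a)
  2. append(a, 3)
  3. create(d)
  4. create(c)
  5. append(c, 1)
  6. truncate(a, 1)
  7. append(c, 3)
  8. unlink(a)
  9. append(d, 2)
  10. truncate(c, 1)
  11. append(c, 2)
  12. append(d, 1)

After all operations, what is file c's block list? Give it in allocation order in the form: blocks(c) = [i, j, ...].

  1. create(a)  ⇒  F..............  {a→[0]}
  2. append(a, 3)  ⇒  FFFF...........  {a→[0, 1, 2, 3]}
  3. create(d)  ⇒  FFFFF..........  {a→[0, 1, 2, 3]; d→[4]}
  4. create(c)  ⇒  FFFFFF.........  {a→[0, 1, 2, 3]; c→[5]; d→[4]}
  5. append(c, 1)  ⇒  FFFFFFF........  {a→[0, 1, 2, 3]; c→[5, 6]; d→[4]}
  6. truncate(a, 1)  ⇒  F...FFF........  {a→[0]; c→[5, 6]; d→[4]}
  7. append(c, 3)  ⇒  FFFFFFF........  {a→[0]; c→[5, 6, 1, 2, 3]; d→[4]}
  8. unlink(a)  ⇒  .FFFFFF........  {c→[5, 6, 1, 2, 3]; d→[4]}
  9. append(d, 2)  ⇒  FFFFFFFF.......  {c→[5, 6, 1, 2, 3]; d→[4, 0, 7]}
  10. truncate(c, 1)  ⇒  F...FF.F.......  {c→[5]; d→[4, 0, 7]}
  11. append(c, 2)  ⇒  FFF.FF.F.......  {c→[5, 1, 2]; d→[4, 0, 7]}
  12. append(d, 1)  ⇒  FFFFFF.F.......  {c→[5, 1, 2]; d→[4, 0, 7, 3]}

blocks(c) = [5, 1, 2]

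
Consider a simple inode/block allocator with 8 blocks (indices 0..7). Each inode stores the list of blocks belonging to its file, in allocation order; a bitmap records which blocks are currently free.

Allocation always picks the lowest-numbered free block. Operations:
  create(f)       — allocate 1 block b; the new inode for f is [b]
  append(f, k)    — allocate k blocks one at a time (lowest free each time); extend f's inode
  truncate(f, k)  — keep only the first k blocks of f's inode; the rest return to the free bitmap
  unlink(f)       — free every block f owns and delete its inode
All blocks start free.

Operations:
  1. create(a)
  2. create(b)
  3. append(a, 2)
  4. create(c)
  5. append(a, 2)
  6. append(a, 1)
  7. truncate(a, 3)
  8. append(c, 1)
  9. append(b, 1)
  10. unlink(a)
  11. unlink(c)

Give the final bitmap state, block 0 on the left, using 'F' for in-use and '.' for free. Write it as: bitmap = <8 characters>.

bitmap = .F....F.

[1] create(a) — a=0 (map F.......)
[2] create(b) — a=0 b=1 (map FF......)
[3] append(a, 2) — a=0,2,3 b=1 (map FFFF....)
[4] create(c) — a=0,2,3 b=1 c=4 (map FFFFF...)
[5] append(a, 2) — a=0,2,3,5,6 b=1 c=4 (map FFFFFFF.)
[6] append(a, 1) — a=0,2,3,5,6,7 b=1 c=4 (map FFFFFFFF)
[7] truncate(a, 3) — a=0,2,3 b=1 c=4 (map FFFFF...)
[8] append(c, 1) — a=0,2,3 b=1 c=4,5 (map FFFFFF..)
[9] append(b, 1) — a=0,2,3 b=1,6 c=4,5 (map FFFFFFF.)
[10] unlink(a) — b=1,6 c=4,5 (map .F..FFF.)
[11] unlink(c) — b=1,6 (map .F....F.)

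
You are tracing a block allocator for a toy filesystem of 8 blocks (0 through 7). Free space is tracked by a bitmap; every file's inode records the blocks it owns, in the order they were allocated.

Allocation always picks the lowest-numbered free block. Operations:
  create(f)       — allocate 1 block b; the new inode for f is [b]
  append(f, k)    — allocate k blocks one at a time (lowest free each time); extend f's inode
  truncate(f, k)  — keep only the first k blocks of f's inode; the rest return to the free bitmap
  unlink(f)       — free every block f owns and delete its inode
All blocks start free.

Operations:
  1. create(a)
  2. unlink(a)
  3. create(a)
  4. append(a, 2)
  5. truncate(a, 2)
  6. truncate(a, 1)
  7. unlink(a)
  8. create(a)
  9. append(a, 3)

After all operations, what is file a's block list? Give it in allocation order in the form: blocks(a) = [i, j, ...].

[1] create(a) — a=0 (map F.......)
[2] unlink(a) —  (map ........)
[3] create(a) — a=0 (map F.......)
[4] append(a, 2) — a=0,1,2 (map FFF.....)
[5] truncate(a, 2) — a=0,1 (map FF......)
[6] truncate(a, 1) — a=0 (map F.......)
[7] unlink(a) —  (map ........)
[8] create(a) — a=0 (map F.......)
[9] append(a, 3) — a=0,1,2,3 (map FFFF....)

blocks(a) = [0, 1, 2, 3]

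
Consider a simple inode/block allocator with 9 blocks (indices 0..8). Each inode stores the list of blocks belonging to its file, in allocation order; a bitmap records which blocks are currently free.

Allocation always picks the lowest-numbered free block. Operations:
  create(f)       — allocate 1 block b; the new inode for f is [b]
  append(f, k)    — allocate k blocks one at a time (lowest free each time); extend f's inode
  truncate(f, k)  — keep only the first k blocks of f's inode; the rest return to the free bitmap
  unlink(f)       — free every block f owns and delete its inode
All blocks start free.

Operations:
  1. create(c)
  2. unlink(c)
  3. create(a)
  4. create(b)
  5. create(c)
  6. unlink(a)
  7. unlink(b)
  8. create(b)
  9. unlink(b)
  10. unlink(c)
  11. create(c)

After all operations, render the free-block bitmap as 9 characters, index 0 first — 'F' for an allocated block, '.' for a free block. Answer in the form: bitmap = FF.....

create(c): bitmap=F........ | c=[0]
unlink(c): bitmap=......... | 
create(a): bitmap=F........ | a=[0]
create(b): bitmap=FF....... | a=[0] b=[1]
create(c): bitmap=FFF...... | a=[0] b=[1] c=[2]
unlink(a): bitmap=.FF...... | b=[1] c=[2]
unlink(b): bitmap=..F...... | c=[2]
create(b): bitmap=F.F...... | b=[0] c=[2]
unlink(b): bitmap=..F...... | c=[2]
unlink(c): bitmap=......... | 
create(c): bitmap=F........ | c=[0]

bitmap = F........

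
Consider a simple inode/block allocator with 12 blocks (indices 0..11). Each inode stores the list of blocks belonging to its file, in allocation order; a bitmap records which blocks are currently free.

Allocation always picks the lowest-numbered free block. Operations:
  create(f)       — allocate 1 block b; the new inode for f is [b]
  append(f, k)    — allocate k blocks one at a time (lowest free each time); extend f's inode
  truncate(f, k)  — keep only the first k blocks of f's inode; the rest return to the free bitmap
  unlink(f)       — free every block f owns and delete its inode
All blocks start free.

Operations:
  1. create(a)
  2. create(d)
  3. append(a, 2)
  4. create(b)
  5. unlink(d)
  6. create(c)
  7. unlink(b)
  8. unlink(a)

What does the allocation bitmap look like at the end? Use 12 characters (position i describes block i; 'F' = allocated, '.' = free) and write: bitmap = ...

create(a): bitmap=F........... | a=[0]
create(d): bitmap=FF.......... | a=[0] d=[1]
append(a, 2): bitmap=FFFF........ | a=[0, 2, 3] d=[1]
create(b): bitmap=FFFFF....... | a=[0, 2, 3] b=[4] d=[1]
unlink(d): bitmap=F.FFF....... | a=[0, 2, 3] b=[4]
create(c): bitmap=FFFFF....... | a=[0, 2, 3] b=[4] c=[1]
unlink(b): bitmap=FFFF........ | a=[0, 2, 3] c=[1]
unlink(a): bitmap=.F.......... | c=[1]

bitmap = .F..........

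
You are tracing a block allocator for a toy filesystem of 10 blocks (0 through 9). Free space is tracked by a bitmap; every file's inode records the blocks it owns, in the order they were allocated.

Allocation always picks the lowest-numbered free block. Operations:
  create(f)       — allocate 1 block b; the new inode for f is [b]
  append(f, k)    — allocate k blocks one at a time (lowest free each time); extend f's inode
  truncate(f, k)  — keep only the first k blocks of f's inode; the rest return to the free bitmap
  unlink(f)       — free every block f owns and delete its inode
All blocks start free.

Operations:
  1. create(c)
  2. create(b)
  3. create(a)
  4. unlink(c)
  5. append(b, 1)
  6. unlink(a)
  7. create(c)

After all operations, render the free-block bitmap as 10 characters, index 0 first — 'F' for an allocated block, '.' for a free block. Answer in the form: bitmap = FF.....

after create(c) → c:[0]  free=[F.........]
after create(b) → b:[1], c:[0]  free=[FF........]
after create(a) → a:[2], b:[1], c:[0]  free=[FFF.......]
after unlink(c) → a:[2], b:[1]  free=[.FF.......]
after append(b, 1) → a:[2], b:[1, 0]  free=[FFF.......]
after unlink(a) → b:[1, 0]  free=[FF........]
after create(c) → b:[1, 0], c:[2]  free=[FFF.......]

bitmap = FFF.......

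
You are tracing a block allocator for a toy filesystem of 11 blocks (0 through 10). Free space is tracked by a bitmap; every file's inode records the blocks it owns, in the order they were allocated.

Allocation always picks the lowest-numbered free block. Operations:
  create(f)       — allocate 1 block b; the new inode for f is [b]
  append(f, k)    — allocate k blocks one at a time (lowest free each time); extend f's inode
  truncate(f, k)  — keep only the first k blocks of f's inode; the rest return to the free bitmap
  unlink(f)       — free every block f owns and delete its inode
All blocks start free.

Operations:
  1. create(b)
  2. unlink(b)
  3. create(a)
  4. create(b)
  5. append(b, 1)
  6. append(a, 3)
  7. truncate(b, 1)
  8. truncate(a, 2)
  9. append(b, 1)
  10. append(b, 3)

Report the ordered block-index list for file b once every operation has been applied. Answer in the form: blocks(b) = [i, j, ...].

blocks(b) = [1, 2, 4, 5, 6]

  1. create(b)  ⇒  F..........  {b→[0]}
  2. unlink(b)  ⇒  ...........  {}
  3. create(a)  ⇒  F..........  {a→[0]}
  4. create(b)  ⇒  FF.........  {a→[0]; b→[1]}
  5. append(b, 1)  ⇒  FFF........  {a→[0]; b→[1, 2]}
  6. append(a, 3)  ⇒  FFFFFF.....  {a→[0, 3, 4, 5]; b→[1, 2]}
  7. truncate(b, 1)  ⇒  FF.FFF.....  {a→[0, 3, 4, 5]; b→[1]}
  8. truncate(a, 2)  ⇒  FF.F.......  {a→[0, 3]; b→[1]}
  9. append(b, 1)  ⇒  FFFF.......  {a→[0, 3]; b→[1, 2]}
  10. append(b, 3)  ⇒  FFFFFFF....  {a→[0, 3]; b→[1, 2, 4, 5, 6]}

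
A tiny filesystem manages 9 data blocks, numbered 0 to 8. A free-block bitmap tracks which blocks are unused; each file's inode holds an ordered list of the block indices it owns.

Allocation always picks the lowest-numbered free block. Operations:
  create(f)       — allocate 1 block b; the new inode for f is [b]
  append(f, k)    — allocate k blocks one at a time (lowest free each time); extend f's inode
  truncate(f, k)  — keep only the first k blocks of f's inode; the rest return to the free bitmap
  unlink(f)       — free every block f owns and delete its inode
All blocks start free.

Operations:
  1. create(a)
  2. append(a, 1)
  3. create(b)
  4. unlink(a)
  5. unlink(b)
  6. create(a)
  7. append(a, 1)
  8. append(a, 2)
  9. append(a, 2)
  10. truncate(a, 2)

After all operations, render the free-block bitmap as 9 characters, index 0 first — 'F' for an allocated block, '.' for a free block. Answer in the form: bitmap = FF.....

[1] create(a) — a=0 (map F........)
[2] append(a, 1) — a=0,1 (map FF.......)
[3] create(b) — a=0,1 b=2 (map FFF......)
[4] unlink(a) — b=2 (map ..F......)
[5] unlink(b) —  (map .........)
[6] create(a) — a=0 (map F........)
[7] append(a, 1) — a=0,1 (map FF.......)
[8] append(a, 2) — a=0,1,2,3 (map FFFF.....)
[9] append(a, 2) — a=0,1,2,3,4,5 (map FFFFFF...)
[10] truncate(a, 2) — a=0,1 (map FF.......)

bitmap = FF.......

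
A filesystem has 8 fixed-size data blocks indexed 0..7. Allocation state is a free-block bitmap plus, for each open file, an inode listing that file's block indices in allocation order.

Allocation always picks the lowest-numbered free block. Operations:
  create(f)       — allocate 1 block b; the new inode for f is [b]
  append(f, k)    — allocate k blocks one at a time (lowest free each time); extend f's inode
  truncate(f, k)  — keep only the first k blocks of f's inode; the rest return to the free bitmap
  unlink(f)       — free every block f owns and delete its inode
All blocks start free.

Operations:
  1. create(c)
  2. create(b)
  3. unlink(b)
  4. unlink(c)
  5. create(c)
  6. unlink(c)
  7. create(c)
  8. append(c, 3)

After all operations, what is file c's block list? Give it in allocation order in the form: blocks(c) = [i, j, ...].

blocks(c) = [0, 1, 2, 3]

[1] create(c) — c=0 (map F.......)
[2] create(b) — b=1 c=0 (map FF......)
[3] unlink(b) — c=0 (map F.......)
[4] unlink(c) —  (map ........)
[5] create(c) — c=0 (map F.......)
[6] unlink(c) —  (map ........)
[7] create(c) — c=0 (map F.......)
[8] append(c, 3) — c=0,1,2,3 (map FFFF....)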